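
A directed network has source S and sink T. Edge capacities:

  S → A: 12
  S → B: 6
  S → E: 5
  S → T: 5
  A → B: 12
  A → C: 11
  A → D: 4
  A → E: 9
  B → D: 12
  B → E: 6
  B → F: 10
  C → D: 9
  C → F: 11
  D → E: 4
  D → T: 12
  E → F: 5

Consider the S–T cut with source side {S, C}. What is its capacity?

Edges leaving {S, C}: S→A (12), S→B (6), S→E (5), S→T (5), C→D (9), C→F (11).
Cut capacity = 12 + 6 + 5 + 5 + 9 + 11 = 48.

48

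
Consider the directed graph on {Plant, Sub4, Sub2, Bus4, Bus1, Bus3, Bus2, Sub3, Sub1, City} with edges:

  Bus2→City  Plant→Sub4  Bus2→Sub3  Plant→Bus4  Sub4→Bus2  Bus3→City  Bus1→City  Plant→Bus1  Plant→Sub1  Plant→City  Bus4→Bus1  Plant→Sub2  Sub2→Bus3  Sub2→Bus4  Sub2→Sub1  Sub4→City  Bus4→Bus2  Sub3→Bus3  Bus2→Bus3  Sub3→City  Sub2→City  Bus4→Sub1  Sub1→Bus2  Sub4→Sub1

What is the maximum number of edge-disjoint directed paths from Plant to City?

Assign every edge capacity 1; by Menger, the answer equals the max flow.
Path Plant→City (+1); total 1.
Path Plant→Sub4→City (+1); total 2.
Path Plant→Sub2→City (+1); total 3.
Path Plant→Bus1→City (+1); total 4.
Path Plant→Bus4→Bus2→City (+1); total 5.
Path Plant→Sub1→Bus2→Bus3→City (+1); total 6.
No residual Plant→City path; max flow = 6.
Certifying cut of size 6: {Plant→Bus1, Plant→Bus4, Plant→City, Plant→Sub1, Plant→Sub2, Plant→Sub4}.

6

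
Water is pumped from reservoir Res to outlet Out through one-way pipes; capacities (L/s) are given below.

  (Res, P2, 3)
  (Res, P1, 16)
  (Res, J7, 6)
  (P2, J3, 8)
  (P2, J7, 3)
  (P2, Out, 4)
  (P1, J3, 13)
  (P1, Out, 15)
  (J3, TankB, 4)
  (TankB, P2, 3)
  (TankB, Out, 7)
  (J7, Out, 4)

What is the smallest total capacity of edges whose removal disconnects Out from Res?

Augment Res→P2→Out: bottleneck 3, flow now 3.
Augment Res→P1→Out: bottleneck 15, flow now 18.
Augment Res→J7→Out: bottleneck 4, flow now 22.
Augment Res→P1→J3→TankB→Out: bottleneck 1, flow now 23.
No augmenting path remains; maximum flow = 23.
By max-flow min-cut, the minimum cut capacity equals the max flow.
In the residual graph, reachable from Res: {Res, J7}.
Min-cut edges: Res→P2 (3), Res→P1 (16), J7→Out (4); capacity 3 + 16 + 4 = 23.

23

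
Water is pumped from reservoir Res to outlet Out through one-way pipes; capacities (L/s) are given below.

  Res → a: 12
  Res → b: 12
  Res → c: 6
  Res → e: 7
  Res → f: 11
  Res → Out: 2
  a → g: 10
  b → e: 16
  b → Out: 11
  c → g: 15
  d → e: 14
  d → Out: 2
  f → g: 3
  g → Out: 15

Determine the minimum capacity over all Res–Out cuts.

28

Augment Res→Out: bottleneck 2, flow now 2.
Augment Res→b→Out: bottleneck 11, flow now 13.
Augment Res→a→g→Out: bottleneck 10, flow now 23.
Augment Res→c→g→Out: bottleneck 5, flow now 28.
No augmenting path remains; maximum flow = 28.
By max-flow min-cut, the minimum cut capacity equals the max flow.
In the residual graph, reachable from Res: {Res, a, b, c, e, f, g}.
Min-cut edges: Res→Out (2), b→Out (11), g→Out (15); capacity 2 + 11 + 15 = 28.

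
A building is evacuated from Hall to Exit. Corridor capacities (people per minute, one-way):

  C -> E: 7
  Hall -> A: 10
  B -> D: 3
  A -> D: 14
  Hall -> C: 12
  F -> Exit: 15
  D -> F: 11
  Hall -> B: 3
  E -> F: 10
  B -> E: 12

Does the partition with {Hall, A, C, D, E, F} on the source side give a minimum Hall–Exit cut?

No — its capacity is 18, but the minimum cut has capacity 15.

Given cut capacity: 3 + 15 = 18.
Augment Hall→A→D→F→Exit: bottleneck 10, flow now 10.
Augment Hall→B→D→F→Exit: bottleneck 1, flow now 11.
Augment Hall→B→E→F→Exit: bottleneck 2, flow now 13.
Augment Hall→C→E→F→Exit: bottleneck 2, flow now 15.
No augmenting path remains; maximum flow = 15.
In the residual graph, reachable from Hall: {Hall, A, B, C, D, E, F}.
Min-cut edges: F→Exit (15); capacity 15 = 15.
Cut capacity 18 exceeds the max flow 15, so it is not minimum.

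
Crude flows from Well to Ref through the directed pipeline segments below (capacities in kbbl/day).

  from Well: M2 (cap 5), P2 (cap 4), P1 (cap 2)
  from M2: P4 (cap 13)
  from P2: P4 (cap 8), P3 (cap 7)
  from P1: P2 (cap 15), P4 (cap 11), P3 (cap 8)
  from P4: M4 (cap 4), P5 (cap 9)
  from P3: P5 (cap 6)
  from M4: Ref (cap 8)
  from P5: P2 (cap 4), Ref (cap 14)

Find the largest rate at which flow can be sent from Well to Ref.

Augment Well→M2→P4→M4→Ref: bottleneck 4, flow now 4.
Augment Well→M2→P4→P5→Ref: bottleneck 1, flow now 5.
Augment Well→P2→P4→P5→Ref: bottleneck 4, flow now 9.
Augment Well→P1→P4→P5→Ref: bottleneck 2, flow now 11.
No augmenting path remains; maximum flow = 11.
In the residual graph, reachable from Well: {Well}.
Min-cut edges: Well→M2 (5), Well→P2 (4), Well→P1 (2); capacity 5 + 4 + 2 = 11.
This cut is saturated, so no flow can exceed 11.

11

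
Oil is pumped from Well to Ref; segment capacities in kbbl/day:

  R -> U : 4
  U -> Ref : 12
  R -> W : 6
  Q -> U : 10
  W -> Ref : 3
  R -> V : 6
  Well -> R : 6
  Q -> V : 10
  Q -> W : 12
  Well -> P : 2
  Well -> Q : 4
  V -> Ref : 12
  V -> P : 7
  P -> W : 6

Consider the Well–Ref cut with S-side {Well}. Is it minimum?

Given cut capacity: 2 + 4 + 6 = 12.
Augment Well→P→W→Ref: bottleneck 2, flow now 2.
Augment Well→Q→U→Ref: bottleneck 4, flow now 6.
Augment Well→R→U→Ref: bottleneck 4, flow now 10.
Augment Well→R→V→Ref: bottleneck 2, flow now 12.
No augmenting path remains; maximum flow = 12.
Cut capacity 12 equals the max flow, so it is a minimum cut.

Yes — it is a minimum cut (capacity 12).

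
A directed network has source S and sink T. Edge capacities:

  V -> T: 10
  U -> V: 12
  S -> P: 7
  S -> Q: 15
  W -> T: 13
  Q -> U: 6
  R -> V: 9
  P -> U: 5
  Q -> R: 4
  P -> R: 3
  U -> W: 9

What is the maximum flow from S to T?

17

Augment S→P→R→V→T: bottleneck 3, flow now 3.
Augment S→P→U→V→T: bottleneck 4, flow now 7.
Augment S→Q→R→V→T: bottleneck 3, flow now 10.
Augment S→Q→U→W→T: bottleneck 6, flow now 16.
Augment S→Q→R→P→U→W→T: bottleneck 1, flow now 17. (uses reverse residual edge)
No augmenting path remains; maximum flow = 17.
In the residual graph, reachable from S: {S, Q}.
Min-cut edges: S→P (7), Q→R (4), Q→U (6); capacity 7 + 4 + 6 = 17.
This cut is saturated, so no flow can exceed 17.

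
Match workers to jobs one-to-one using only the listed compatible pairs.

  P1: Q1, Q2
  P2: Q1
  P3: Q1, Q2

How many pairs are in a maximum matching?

Unit-capacity flow: source→left, listed edges, right→sink; max matching = max flow.
Augmenting path P1→Q1 (+1); matched 1.
Augmenting path P3→Q2 (+1); matched 2.
No augmenting path remains; maximum matching = 2.
König certificate: {Q1, Q2} is a vertex cover of size 2 (every listed pair touches it), so no matching can be larger.

2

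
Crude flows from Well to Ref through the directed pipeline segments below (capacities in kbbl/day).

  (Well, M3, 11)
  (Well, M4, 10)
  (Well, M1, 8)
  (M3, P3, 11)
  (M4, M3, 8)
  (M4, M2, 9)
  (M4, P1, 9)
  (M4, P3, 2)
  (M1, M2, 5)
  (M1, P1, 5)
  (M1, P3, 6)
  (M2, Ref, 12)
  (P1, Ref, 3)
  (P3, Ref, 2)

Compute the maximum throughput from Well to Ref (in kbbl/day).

Augment Well→M3→P3→Ref: bottleneck 2, flow now 2.
Augment Well→M4→M2→Ref: bottleneck 9, flow now 11.
Augment Well→M4→P1→Ref: bottleneck 1, flow now 12.
Augment Well→M1→M2→Ref: bottleneck 3, flow now 15.
Augment Well→M1→P1→Ref: bottleneck 2, flow now 17.
No augmenting path remains; maximum flow = 17.
In the residual graph, reachable from Well: {Well, M3, M4, M1, M2, P1, P3}.
Min-cut edges: M2→Ref (12), P1→Ref (3), P3→Ref (2); capacity 12 + 3 + 2 = 17.
This cut is saturated, so no flow can exceed 17.

17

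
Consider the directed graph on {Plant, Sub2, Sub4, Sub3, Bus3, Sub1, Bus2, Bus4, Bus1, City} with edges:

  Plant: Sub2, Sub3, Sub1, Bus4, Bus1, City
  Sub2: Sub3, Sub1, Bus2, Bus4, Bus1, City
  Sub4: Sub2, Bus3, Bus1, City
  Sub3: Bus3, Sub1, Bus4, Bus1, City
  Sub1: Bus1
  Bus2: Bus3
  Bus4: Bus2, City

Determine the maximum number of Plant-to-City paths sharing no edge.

Assign every edge capacity 1; by Menger, the answer equals the max flow.
Path Plant→City (+1); total 1.
Path Plant→Sub2→City (+1); total 2.
Path Plant→Sub3→City (+1); total 3.
Path Plant→Bus4→City (+1); total 4.
No residual Plant→City path; max flow = 4.
Certifying cut of size 4: {Plant→Bus4, Plant→City, Plant→Sub2, Plant→Sub3}.

4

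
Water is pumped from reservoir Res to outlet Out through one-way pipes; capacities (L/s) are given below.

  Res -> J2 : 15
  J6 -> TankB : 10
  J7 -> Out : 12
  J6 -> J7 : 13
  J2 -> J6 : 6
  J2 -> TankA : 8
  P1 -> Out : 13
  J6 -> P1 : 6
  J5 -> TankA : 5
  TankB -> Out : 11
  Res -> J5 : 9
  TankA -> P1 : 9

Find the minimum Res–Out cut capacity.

15

Augment Res→J2→J6→P1→Out: bottleneck 6, flow now 6.
Augment Res→J2→TankA→P1→Out: bottleneck 7, flow now 13.
Augment Res→J2→TankA→P1→J6→TankB→Out: bottleneck 1, flow now 14. (uses reverse residual edge)
Augment Res→J5→TankA→P1→J6→TankB→Out: bottleneck 1, flow now 15. (uses reverse residual edge)
No augmenting path remains; maximum flow = 15.
By max-flow min-cut, the minimum cut capacity equals the max flow.
In the residual graph, reachable from Res: {Res, J2, J5, TankA}.
Min-cut edges: J2→J6 (6), TankA→P1 (9); capacity 6 + 9 = 15.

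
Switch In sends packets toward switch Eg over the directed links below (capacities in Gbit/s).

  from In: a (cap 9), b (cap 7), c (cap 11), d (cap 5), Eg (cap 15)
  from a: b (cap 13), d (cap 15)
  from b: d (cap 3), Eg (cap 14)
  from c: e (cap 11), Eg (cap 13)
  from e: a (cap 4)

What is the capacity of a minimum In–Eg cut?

Augment In→Eg: bottleneck 15, flow now 15.
Augment In→b→Eg: bottleneck 7, flow now 22.
Augment In→c→Eg: bottleneck 11, flow now 33.
Augment In→a→b→Eg: bottleneck 7, flow now 40.
No augmenting path remains; maximum flow = 40.
By max-flow min-cut, the minimum cut capacity equals the max flow.
In the residual graph, reachable from In: {In, a, b, d}.
Min-cut edges: In→c (11), In→Eg (15), b→Eg (14); capacity 11 + 15 + 14 = 40.

40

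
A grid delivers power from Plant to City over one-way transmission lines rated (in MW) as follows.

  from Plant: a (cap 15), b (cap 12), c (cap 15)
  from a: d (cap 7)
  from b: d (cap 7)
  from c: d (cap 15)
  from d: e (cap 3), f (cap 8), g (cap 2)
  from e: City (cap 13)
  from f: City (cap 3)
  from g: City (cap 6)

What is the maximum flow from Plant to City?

Augment Plant→a→d→e→City: bottleneck 3, flow now 3.
Augment Plant→a→d→f→City: bottleneck 3, flow now 6.
Augment Plant→a→d→g→City: bottleneck 1, flow now 7.
Augment Plant→b→d→g→City: bottleneck 1, flow now 8.
No augmenting path remains; maximum flow = 8.
In the residual graph, reachable from Plant: {Plant, a, b, c, d, f}.
Min-cut edges: d→e (3), d→g (2), f→City (3); capacity 3 + 2 + 3 = 8.
This cut is saturated, so no flow can exceed 8.

8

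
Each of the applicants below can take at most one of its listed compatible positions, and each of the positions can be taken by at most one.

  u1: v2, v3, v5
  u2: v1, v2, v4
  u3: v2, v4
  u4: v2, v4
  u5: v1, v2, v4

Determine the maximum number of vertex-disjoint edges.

Unit-capacity flow: source→left, listed edges, right→sink; max matching = max flow.
Augmenting path u1→v2 (+1); matched 1.
Augmenting path u2→v1 (+1); matched 2.
Augmenting path u3→v4 (+1); matched 3.
Augmenting path u4→v2→u1→v3 (+1); matched 4.
No augmenting path remains; maximum matching = 4.
König certificate: {u1, v1, v2, v4} is a vertex cover of size 4 (every listed pair touches it), so no matching can be larger.

4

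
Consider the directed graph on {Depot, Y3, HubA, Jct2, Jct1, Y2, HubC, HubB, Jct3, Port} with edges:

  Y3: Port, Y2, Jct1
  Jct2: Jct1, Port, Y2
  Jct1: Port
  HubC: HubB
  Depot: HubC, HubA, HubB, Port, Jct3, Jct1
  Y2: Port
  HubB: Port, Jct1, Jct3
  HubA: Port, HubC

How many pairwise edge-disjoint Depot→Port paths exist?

Assign every edge capacity 1; by Menger, the answer equals the max flow.
Path Depot→Port (+1); total 1.
Path Depot→HubA→Port (+1); total 2.
Path Depot→Jct1→Port (+1); total 3.
Path Depot→HubB→Port (+1); total 4.
No residual Depot→Port path; max flow = 4.
Certifying cut of size 4: {Depot→HubA, Depot→Port, HubB→Port, Jct1→Port}.

4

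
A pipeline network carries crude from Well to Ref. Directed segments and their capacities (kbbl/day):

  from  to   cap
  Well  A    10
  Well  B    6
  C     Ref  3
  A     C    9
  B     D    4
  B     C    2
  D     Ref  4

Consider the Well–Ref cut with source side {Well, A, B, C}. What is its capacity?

7

Edges leaving {Well, A, B, C}: B→D (4), C→Ref (3).
Cut capacity = 4 + 3 = 7.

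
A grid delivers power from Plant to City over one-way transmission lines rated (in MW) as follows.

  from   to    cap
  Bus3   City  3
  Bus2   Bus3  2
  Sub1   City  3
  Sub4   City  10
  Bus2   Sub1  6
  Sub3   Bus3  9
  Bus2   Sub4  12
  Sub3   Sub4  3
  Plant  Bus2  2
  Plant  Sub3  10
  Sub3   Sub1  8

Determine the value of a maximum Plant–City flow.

Augment Plant→Sub3→Sub4→City: bottleneck 3, flow now 3.
Augment Plant→Sub3→Sub1→City: bottleneck 3, flow now 6.
Augment Plant→Sub3→Bus3→City: bottleneck 3, flow now 9.
Augment Plant→Bus2→Sub4→City: bottleneck 2, flow now 11.
No augmenting path remains; maximum flow = 11.
In the residual graph, reachable from Plant: {Plant, Sub3, Sub1, Bus3}.
Min-cut edges: Plant→Bus2 (2), Sub3→Sub4 (3), Sub1→City (3), Bus3→City (3); capacity 2 + 3 + 3 + 3 = 11.
This cut is saturated, so no flow can exceed 11.

11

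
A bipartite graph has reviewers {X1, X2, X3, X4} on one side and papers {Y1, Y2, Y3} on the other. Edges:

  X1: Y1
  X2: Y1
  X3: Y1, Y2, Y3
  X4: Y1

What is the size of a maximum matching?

Unit-capacity flow: source→left, listed edges, right→sink; max matching = max flow.
Augmenting path X1→Y1 (+1); matched 1.
Augmenting path X3→Y2 (+1); matched 2.
No augmenting path remains; maximum matching = 2.
König certificate: {X3, Y1} is a vertex cover of size 2 (every listed pair touches it), so no matching can be larger.

2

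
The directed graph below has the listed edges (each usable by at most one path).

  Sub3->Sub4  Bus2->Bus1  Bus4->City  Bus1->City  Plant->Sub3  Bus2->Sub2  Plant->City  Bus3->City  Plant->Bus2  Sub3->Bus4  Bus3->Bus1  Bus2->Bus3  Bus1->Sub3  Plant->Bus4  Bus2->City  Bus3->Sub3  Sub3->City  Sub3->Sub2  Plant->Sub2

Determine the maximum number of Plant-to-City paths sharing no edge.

4

Assign every edge capacity 1; by Menger, the answer equals the max flow.
Path Plant→City (+1); total 1.
Path Plant→Bus2→City (+1); total 2.
Path Plant→Sub3→City (+1); total 3.
Path Plant→Bus4→City (+1); total 4.
No residual Plant→City path; max flow = 4.
Certifying cut of size 4: {Plant→Bus2, Plant→Bus4, Plant→City, Plant→Sub3}.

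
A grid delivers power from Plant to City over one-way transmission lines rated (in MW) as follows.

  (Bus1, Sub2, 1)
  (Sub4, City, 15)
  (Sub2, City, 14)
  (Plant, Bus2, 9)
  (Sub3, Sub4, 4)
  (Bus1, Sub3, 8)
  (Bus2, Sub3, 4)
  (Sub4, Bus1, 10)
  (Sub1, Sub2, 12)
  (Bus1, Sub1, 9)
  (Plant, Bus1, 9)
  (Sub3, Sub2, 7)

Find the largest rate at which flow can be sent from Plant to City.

13

Augment Plant→Bus1→Sub2→City: bottleneck 1, flow now 1.
Augment Plant→Bus1→Sub3→Sub4→City: bottleneck 4, flow now 5.
Augment Plant→Bus1→Sub3→Sub2→City: bottleneck 4, flow now 9.
Augment Plant→Bus2→Sub3→Sub2→City: bottleneck 3, flow now 12.
Augment Plant→Bus2→Sub3→Bus1→Sub1→Sub2→City: bottleneck 1, flow now 13. (uses reverse residual edge)
No augmenting path remains; maximum flow = 13.
In the residual graph, reachable from Plant: {Plant, Bus2}.
Min-cut edges: Plant→Bus1 (9), Bus2→Sub3 (4); capacity 9 + 4 = 13.
This cut is saturated, so no flow can exceed 13.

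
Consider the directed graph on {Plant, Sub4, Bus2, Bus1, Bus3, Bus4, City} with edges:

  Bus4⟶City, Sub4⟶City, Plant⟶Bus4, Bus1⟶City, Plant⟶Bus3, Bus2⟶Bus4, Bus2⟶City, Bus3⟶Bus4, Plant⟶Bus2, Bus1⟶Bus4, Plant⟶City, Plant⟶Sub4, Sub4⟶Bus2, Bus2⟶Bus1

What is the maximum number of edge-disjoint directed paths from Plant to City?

Assign every edge capacity 1; by Menger, the answer equals the max flow.
Path Plant→City (+1); total 1.
Path Plant→Sub4→City (+1); total 2.
Path Plant→Bus2→City (+1); total 3.
Path Plant→Bus4→City (+1); total 4.
No residual Plant→City path; max flow = 4.
Certifying cut of size 4: {Bus4→City, Plant→Bus2, Plant→City, Plant→Sub4}.

4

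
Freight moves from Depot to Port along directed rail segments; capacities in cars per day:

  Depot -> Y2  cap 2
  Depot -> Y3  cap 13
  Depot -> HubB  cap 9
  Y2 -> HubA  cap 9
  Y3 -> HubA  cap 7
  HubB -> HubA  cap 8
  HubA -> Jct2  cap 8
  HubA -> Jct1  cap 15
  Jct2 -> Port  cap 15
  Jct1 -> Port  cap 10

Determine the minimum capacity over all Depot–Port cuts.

17

Augment Depot→Y2→HubA→Jct2→Port: bottleneck 2, flow now 2.
Augment Depot→Y3→HubA→Jct2→Port: bottleneck 6, flow now 8.
Augment Depot→Y3→HubA→Jct1→Port: bottleneck 1, flow now 9.
Augment Depot→HubB→HubA→Jct1→Port: bottleneck 8, flow now 17.
No augmenting path remains; maximum flow = 17.
By max-flow min-cut, the minimum cut capacity equals the max flow.
In the residual graph, reachable from Depot: {Depot, Y3, HubB}.
Min-cut edges: Depot→Y2 (2), Y3→HubA (7), HubB→HubA (8); capacity 2 + 7 + 8 = 17.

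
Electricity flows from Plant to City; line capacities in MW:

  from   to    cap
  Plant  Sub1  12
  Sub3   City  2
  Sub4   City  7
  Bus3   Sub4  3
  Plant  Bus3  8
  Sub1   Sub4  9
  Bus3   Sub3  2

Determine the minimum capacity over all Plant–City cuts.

Augment Plant→Bus3→Sub4→City: bottleneck 3, flow now 3.
Augment Plant→Bus3→Sub3→City: bottleneck 2, flow now 5.
Augment Plant→Sub1→Sub4→City: bottleneck 4, flow now 9.
No augmenting path remains; maximum flow = 9.
By max-flow min-cut, the minimum cut capacity equals the max flow.
In the residual graph, reachable from Plant: {Plant, Bus3, Sub1, Sub4}.
Min-cut edges: Bus3→Sub3 (2), Sub4→City (7); capacity 2 + 7 = 9.

9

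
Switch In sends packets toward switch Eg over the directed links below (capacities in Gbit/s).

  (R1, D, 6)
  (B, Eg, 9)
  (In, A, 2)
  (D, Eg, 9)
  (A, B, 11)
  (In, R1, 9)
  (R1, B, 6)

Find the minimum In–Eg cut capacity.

11

Augment In→A→B→Eg: bottleneck 2, flow now 2.
Augment In→R1→D→Eg: bottleneck 6, flow now 8.
Augment In→R1→B→Eg: bottleneck 3, flow now 11.
No augmenting path remains; maximum flow = 11.
By max-flow min-cut, the minimum cut capacity equals the max flow.
In the residual graph, reachable from In: {In}.
Min-cut edges: In→A (2), In→R1 (9); capacity 2 + 9 = 11.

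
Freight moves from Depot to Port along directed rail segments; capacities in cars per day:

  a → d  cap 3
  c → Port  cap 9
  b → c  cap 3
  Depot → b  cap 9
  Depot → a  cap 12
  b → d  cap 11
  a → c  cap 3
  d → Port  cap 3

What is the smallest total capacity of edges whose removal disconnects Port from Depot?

9

Augment Depot→a→c→Port: bottleneck 3, flow now 3.
Augment Depot→a→d→Port: bottleneck 3, flow now 6.
Augment Depot→b→c→Port: bottleneck 3, flow now 9.
No augmenting path remains; maximum flow = 9.
By max-flow min-cut, the minimum cut capacity equals the max flow.
In the residual graph, reachable from Depot: {Depot, a, b, d}.
Min-cut edges: a→c (3), b→c (3), d→Port (3); capacity 3 + 3 + 3 = 9.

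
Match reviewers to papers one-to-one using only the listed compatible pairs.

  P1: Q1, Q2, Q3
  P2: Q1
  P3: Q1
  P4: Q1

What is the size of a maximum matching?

Unit-capacity flow: source→left, listed edges, right→sink; max matching = max flow.
Augmenting path P1→Q1 (+1); matched 1.
Augmenting path P2→Q1→P1→Q2 (+1); matched 2.
No augmenting path remains; maximum matching = 2.
König certificate: {P1, Q1} is a vertex cover of size 2 (every listed pair touches it), so no matching can be larger.

2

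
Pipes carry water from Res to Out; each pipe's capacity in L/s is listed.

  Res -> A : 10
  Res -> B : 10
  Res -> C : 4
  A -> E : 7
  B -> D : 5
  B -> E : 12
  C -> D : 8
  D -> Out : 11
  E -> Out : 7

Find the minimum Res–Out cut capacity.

Augment Res→A→E→Out: bottleneck 7, flow now 7.
Augment Res→B→D→Out: bottleneck 5, flow now 12.
Augment Res→C→D→Out: bottleneck 4, flow now 16.
No augmenting path remains; maximum flow = 16.
By max-flow min-cut, the minimum cut capacity equals the max flow.
In the residual graph, reachable from Res: {Res, A, B, E}.
Min-cut edges: Res→C (4), B→D (5), E→Out (7); capacity 4 + 5 + 7 = 16.

16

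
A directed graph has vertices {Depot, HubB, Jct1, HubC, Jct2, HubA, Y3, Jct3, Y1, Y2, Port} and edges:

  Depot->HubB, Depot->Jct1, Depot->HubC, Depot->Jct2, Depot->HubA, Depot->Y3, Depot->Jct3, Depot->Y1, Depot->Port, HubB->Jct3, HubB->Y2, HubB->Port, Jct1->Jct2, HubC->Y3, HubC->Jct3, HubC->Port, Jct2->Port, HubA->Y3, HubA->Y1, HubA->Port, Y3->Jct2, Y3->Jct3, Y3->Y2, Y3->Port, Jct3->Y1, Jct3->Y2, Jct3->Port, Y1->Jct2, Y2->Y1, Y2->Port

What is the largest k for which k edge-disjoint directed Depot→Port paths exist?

7

Assign every edge capacity 1; by Menger, the answer equals the max flow.
Path Depot→Port (+1); total 1.
Path Depot→HubB→Port (+1); total 2.
Path Depot→HubC→Port (+1); total 3.
Path Depot→Jct2→Port (+1); total 4.
Path Depot→HubA→Port (+1); total 5.
Path Depot→Y3→Port (+1); total 6.
Path Depot→Jct3→Port (+1); total 7.
No residual Depot→Port path; max flow = 7.
Certifying cut of size 7: {Depot→HubA, Depot→HubB, Depot→HubC, Depot→Jct3, Depot→Port, Depot→Y3, Jct2→Port}.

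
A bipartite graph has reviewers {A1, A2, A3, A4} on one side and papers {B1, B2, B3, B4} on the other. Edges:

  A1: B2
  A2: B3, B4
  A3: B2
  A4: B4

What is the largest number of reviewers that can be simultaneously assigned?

Unit-capacity flow: source→left, listed edges, right→sink; max matching = max flow.
Augmenting path A1→B2 (+1); matched 1.
Augmenting path A2→B3 (+1); matched 2.
Augmenting path A4→B4 (+1); matched 3.
No augmenting path remains; maximum matching = 3.
König certificate: {A2, A4, B2} is a vertex cover of size 3 (every listed pair touches it), so no matching can be larger.

3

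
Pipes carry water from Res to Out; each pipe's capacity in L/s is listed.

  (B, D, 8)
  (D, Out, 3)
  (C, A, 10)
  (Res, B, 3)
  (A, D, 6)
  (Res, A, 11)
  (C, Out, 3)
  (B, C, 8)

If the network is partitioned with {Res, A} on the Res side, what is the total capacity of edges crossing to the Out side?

Edges leaving {Res, A}: Res→B (3), A→D (6).
Cut capacity = 3 + 6 = 9.

9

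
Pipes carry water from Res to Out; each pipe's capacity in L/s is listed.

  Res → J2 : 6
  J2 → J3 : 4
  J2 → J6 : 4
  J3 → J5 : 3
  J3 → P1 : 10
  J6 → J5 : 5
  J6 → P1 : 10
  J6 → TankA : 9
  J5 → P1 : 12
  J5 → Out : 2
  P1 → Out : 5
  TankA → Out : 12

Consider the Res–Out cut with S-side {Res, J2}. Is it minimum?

No — its capacity is 8, but the minimum cut has capacity 6.

Given cut capacity: 4 + 4 = 8.
Augment Res→J2→J3→J5→Out: bottleneck 2, flow now 2.
Augment Res→J2→J3→P1→Out: bottleneck 2, flow now 4.
Augment Res→J2→J6→P1→Out: bottleneck 2, flow now 6.
No augmenting path remains; maximum flow = 6.
In the residual graph, reachable from Res: {Res}.
Min-cut edges: Res→J2 (6); capacity 6 = 6.
Cut capacity 8 exceeds the max flow 6, so it is not minimum.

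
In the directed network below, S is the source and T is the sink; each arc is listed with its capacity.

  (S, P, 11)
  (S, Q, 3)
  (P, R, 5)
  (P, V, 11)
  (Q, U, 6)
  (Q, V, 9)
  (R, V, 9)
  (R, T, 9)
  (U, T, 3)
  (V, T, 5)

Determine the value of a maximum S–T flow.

13

Augment S→P→R→T: bottleneck 5, flow now 5.
Augment S→P→V→T: bottleneck 5, flow now 10.
Augment S→Q→U→T: bottleneck 3, flow now 13.
No augmenting path remains; maximum flow = 13.
In the residual graph, reachable from S: {S, P, V}.
Min-cut edges: S→Q (3), P→R (5), V→T (5); capacity 3 + 5 + 5 = 13.
This cut is saturated, so no flow can exceed 13.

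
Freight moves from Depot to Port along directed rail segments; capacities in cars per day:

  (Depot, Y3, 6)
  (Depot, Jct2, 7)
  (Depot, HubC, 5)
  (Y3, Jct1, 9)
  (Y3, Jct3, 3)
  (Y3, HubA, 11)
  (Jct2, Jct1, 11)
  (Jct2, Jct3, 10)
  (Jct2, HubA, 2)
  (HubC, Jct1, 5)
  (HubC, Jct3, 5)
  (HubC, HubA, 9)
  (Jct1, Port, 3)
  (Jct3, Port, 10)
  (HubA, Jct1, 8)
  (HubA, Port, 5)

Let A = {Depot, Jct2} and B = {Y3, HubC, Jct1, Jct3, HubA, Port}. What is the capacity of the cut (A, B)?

34

Edges leaving {Depot, Jct2}: Depot→Y3 (6), Depot→HubC (5), Jct2→Jct1 (11), Jct2→Jct3 (10), Jct2→HubA (2).
Cut capacity = 6 + 5 + 11 + 10 + 2 = 34.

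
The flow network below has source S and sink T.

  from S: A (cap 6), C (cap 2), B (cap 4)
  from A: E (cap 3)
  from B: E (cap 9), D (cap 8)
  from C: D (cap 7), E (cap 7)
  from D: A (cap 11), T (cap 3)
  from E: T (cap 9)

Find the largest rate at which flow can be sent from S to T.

9

Augment S→A→E→T: bottleneck 3, flow now 3.
Augment S→B→D→T: bottleneck 3, flow now 6.
Augment S→B→E→T: bottleneck 1, flow now 7.
Augment S→C→E→T: bottleneck 2, flow now 9.
No augmenting path remains; maximum flow = 9.
In the residual graph, reachable from S: {S, A}.
Min-cut edges: S→B (4), S→C (2), A→E (3); capacity 4 + 2 + 3 = 9.
This cut is saturated, so no flow can exceed 9.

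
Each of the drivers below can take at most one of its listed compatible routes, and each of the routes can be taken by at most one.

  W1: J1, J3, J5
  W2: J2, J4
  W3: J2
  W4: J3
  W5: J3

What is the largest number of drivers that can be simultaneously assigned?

Unit-capacity flow: source→left, listed edges, right→sink; max matching = max flow.
Augmenting path W1→J1 (+1); matched 1.
Augmenting path W2→J2 (+1); matched 2.
Augmenting path W4→J3 (+1); matched 3.
Augmenting path W3→J2→W2→J4 (+1); matched 4.
No augmenting path remains; maximum matching = 4.
König certificate: {W1, W2, W3, J3} is a vertex cover of size 4 (every listed pair touches it), so no matching can be larger.

4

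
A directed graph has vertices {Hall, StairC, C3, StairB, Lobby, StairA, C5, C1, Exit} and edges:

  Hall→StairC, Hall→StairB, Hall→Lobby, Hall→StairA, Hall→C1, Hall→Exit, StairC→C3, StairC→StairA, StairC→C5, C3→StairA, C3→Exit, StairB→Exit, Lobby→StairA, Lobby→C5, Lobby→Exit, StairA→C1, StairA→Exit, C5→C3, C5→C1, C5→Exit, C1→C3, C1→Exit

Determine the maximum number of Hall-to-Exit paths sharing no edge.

Assign every edge capacity 1; by Menger, the answer equals the max flow.
Path Hall→Exit (+1); total 1.
Path Hall→StairB→Exit (+1); total 2.
Path Hall→Lobby→Exit (+1); total 3.
Path Hall→StairA→Exit (+1); total 4.
Path Hall→C1→Exit (+1); total 5.
Path Hall→StairC→C3→Exit (+1); total 6.
No residual Hall→Exit path; max flow = 6.
Certifying cut of size 6: {Hall→C1, Hall→Exit, Hall→Lobby, Hall→StairA, Hall→StairB, Hall→StairC}.

6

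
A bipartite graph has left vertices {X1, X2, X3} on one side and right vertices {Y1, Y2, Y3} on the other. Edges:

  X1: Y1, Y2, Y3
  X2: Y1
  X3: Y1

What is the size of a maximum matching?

2

Unit-capacity flow: source→left, listed edges, right→sink; max matching = max flow.
Augmenting path X1→Y1 (+1); matched 1.
Augmenting path X2→Y1→X1→Y2 (+1); matched 2.
No augmenting path remains; maximum matching = 2.
König certificate: {X1, Y1} is a vertex cover of size 2 (every listed pair touches it), so no matching can be larger.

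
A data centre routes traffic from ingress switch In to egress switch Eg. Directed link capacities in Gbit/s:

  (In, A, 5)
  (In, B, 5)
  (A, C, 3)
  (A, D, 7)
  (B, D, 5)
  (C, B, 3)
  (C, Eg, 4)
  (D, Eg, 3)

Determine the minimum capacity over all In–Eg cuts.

6

Augment In→A→C→Eg: bottleneck 3, flow now 3.
Augment In→A→D→Eg: bottleneck 2, flow now 5.
Augment In→B→D→Eg: bottleneck 1, flow now 6.
No augmenting path remains; maximum flow = 6.
By max-flow min-cut, the minimum cut capacity equals the max flow.
In the residual graph, reachable from In: {In, A, B, D}.
Min-cut edges: A→C (3), D→Eg (3); capacity 3 + 3 = 6.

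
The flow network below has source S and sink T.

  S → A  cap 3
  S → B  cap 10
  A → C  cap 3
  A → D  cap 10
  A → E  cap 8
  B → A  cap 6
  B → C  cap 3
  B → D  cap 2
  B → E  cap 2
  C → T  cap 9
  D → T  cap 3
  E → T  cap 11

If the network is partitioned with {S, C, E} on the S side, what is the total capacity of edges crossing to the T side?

Edges leaving {S, C, E}: S→A (3), S→B (10), C→T (9), E→T (11).
Cut capacity = 3 + 10 + 9 + 11 = 33.

33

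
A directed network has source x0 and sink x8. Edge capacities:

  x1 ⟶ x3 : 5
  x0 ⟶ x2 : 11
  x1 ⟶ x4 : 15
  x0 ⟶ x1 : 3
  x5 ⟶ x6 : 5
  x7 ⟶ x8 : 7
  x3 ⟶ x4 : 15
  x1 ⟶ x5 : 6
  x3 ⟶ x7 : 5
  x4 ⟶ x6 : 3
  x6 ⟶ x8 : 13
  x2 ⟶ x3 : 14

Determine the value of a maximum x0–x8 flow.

Augment x0→x1→x3→x7→x8: bottleneck 3, flow now 3.
Augment x0→x2→x3→x7→x8: bottleneck 2, flow now 5.
Augment x0→x2→x3→x4→x6→x8: bottleneck 3, flow now 8.
Augment x0→x2→x3→x1→x5→x6→x8: bottleneck 3, flow now 11. (uses reverse residual edge)
No augmenting path remains; maximum flow = 11.
In the residual graph, reachable from x0: {x0, x2, x3, x4}.
Min-cut edges: x0→x1 (3), x3→x7 (5), x4→x6 (3); capacity 3 + 5 + 3 = 11.
This cut is saturated, so no flow can exceed 11.

11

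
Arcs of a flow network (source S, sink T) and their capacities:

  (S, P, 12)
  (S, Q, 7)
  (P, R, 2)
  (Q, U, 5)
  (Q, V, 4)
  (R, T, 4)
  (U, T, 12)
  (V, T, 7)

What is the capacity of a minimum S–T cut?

Augment S→P→R→T: bottleneck 2, flow now 2.
Augment S→Q→U→T: bottleneck 5, flow now 7.
Augment S→Q→V→T: bottleneck 2, flow now 9.
No augmenting path remains; maximum flow = 9.
By max-flow min-cut, the minimum cut capacity equals the max flow.
In the residual graph, reachable from S: {S, P}.
Min-cut edges: S→Q (7), P→R (2); capacity 7 + 2 = 9.

9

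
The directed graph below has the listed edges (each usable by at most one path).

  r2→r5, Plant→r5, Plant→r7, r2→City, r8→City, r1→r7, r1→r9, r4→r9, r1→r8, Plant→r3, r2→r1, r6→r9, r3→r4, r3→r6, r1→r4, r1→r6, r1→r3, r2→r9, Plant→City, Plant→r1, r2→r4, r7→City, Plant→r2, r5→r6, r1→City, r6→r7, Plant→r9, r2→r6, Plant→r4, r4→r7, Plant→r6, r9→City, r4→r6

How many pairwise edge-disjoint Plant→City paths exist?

5

Assign every edge capacity 1; by Menger, the answer equals the max flow.
Path Plant→City (+1); total 1.
Path Plant→r1→City (+1); total 2.
Path Plant→r2→City (+1); total 3.
Path Plant→r7→City (+1); total 4.
Path Plant→r9→City (+1); total 5.
No residual Plant→City path; max flow = 5.
Certifying cut of size 5: {Plant→City, Plant→r1, Plant→r2, r7→City, r9→City}.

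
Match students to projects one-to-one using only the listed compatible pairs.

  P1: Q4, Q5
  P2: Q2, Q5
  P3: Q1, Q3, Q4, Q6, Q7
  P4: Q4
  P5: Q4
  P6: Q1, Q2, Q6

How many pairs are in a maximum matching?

Unit-capacity flow: source→left, listed edges, right→sink; max matching = max flow.
Augmenting path P1→Q4 (+1); matched 1.
Augmenting path P2→Q2 (+1); matched 2.
Augmenting path P3→Q1 (+1); matched 3.
Augmenting path P6→Q6 (+1); matched 4.
Augmenting path P4→Q4→P1→Q5 (+1); matched 5.
No augmenting path remains; maximum matching = 5.
König certificate: {P1, P2, P3, P6, Q4} is a vertex cover of size 5 (every listed pair touches it), so no matching can be larger.

5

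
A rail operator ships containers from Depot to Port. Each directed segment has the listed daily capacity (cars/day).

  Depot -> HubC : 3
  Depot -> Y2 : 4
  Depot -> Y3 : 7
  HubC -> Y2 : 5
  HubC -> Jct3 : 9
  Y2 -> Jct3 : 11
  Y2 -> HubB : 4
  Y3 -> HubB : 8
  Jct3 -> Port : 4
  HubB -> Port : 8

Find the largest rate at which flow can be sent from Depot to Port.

Augment Depot→HubC→Jct3→Port: bottleneck 3, flow now 3.
Augment Depot→Y2→Jct3→Port: bottleneck 1, flow now 4.
Augment Depot→Y2→HubB→Port: bottleneck 3, flow now 7.
Augment Depot→Y3→HubB→Port: bottleneck 5, flow now 12.
No augmenting path remains; maximum flow = 12.
In the residual graph, reachable from Depot: {Depot, HubC, Y2, Y3, Jct3, HubB}.
Min-cut edges: Jct3→Port (4), HubB→Port (8); capacity 4 + 8 = 12.
This cut is saturated, so no flow can exceed 12.

12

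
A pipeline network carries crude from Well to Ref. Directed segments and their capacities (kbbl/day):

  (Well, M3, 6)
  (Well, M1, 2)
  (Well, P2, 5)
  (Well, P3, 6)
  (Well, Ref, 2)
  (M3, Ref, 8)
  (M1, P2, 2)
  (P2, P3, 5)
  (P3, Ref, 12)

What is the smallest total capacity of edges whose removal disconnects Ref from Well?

19

Augment Well→Ref: bottleneck 2, flow now 2.
Augment Well→M3→Ref: bottleneck 6, flow now 8.
Augment Well→P3→Ref: bottleneck 6, flow now 14.
Augment Well→P2→P3→Ref: bottleneck 5, flow now 19.
No augmenting path remains; maximum flow = 19.
By max-flow min-cut, the minimum cut capacity equals the max flow.
In the residual graph, reachable from Well: {Well, M1, P2}.
Min-cut edges: Well→M3 (6), Well→P3 (6), Well→Ref (2), P2→P3 (5); capacity 6 + 6 + 2 + 5 = 19.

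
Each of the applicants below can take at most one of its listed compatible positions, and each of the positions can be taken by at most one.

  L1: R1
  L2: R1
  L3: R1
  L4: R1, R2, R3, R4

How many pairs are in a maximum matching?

Unit-capacity flow: source→left, listed edges, right→sink; max matching = max flow.
Augmenting path L1→R1 (+1); matched 1.
Augmenting path L4→R2 (+1); matched 2.
No augmenting path remains; maximum matching = 2.
König certificate: {L4, R1} is a vertex cover of size 2 (every listed pair touches it), so no matching can be larger.

2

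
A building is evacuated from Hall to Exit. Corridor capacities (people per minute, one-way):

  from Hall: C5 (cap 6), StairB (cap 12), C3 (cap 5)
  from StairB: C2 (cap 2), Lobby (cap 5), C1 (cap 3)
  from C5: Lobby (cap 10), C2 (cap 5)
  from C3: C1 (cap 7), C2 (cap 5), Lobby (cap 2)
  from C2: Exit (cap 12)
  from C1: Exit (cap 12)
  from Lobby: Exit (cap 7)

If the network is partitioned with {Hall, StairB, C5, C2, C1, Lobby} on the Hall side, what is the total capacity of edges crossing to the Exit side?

Edges leaving {Hall, StairB, C5, C2, C1, Lobby}: Hall→C3 (5), C2→Exit (12), C1→Exit (12), Lobby→Exit (7).
Cut capacity = 5 + 12 + 12 + 7 = 36.

36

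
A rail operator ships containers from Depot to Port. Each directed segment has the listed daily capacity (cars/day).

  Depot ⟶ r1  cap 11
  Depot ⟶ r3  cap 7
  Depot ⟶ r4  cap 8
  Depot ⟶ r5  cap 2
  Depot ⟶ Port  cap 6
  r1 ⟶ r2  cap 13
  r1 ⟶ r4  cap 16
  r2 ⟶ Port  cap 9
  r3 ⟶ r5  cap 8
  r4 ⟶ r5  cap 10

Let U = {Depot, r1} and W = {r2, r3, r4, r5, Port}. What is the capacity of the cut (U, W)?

Edges leaving {Depot, r1}: Depot→r3 (7), Depot→r4 (8), Depot→r5 (2), Depot→Port (6), r1→r2 (13), r1→r4 (16).
Cut capacity = 7 + 8 + 2 + 6 + 13 + 16 = 52.

52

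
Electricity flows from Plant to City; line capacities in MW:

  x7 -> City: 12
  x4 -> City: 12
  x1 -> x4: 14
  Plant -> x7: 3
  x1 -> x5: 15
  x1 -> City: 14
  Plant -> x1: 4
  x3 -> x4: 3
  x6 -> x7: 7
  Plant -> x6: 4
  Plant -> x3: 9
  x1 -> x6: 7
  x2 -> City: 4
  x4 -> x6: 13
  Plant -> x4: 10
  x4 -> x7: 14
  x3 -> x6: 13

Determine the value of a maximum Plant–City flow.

27

Augment Plant→x1→City: bottleneck 4, flow now 4.
Augment Plant→x4→City: bottleneck 10, flow now 14.
Augment Plant→x7→City: bottleneck 3, flow now 17.
Augment Plant→x3→x4→City: bottleneck 2, flow now 19.
Augment Plant→x6→x7→City: bottleneck 4, flow now 23.
Augment Plant→x3→x4→x7→City: bottleneck 1, flow now 24.
Augment Plant→x3→x6→x7→City: bottleneck 3, flow now 27.
No augmenting path remains; maximum flow = 27.
In the residual graph, reachable from Plant: {Plant, x3, x6}.
Min-cut edges: Plant→x1 (4), Plant→x4 (10), Plant→x7 (3), x3→x4 (3), x6→x7 (7); capacity 4 + 10 + 3 + 3 + 7 = 27.
This cut is saturated, so no flow can exceed 27.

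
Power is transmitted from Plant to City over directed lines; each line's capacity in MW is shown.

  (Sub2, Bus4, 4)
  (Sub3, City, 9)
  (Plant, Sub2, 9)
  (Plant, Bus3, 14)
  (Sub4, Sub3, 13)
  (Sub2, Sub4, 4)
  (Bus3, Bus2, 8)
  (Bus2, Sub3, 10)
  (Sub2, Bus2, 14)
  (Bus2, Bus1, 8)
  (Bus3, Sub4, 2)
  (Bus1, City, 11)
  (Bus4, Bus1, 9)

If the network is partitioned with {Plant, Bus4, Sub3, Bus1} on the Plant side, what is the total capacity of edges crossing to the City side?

Edges leaving {Plant, Bus4, Sub3, Bus1}: Plant→Sub2 (9), Plant→Bus3 (14), Sub3→City (9), Bus1→City (11).
Cut capacity = 9 + 14 + 9 + 11 = 43.

43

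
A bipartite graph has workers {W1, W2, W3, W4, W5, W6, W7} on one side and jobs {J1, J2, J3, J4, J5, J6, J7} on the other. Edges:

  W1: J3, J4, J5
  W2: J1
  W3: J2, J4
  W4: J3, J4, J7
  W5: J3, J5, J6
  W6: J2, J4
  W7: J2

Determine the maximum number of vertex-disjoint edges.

Unit-capacity flow: source→left, listed edges, right→sink; max matching = max flow.
Augmenting path W1→J3 (+1); matched 1.
Augmenting path W2→J1 (+1); matched 2.
Augmenting path W3→J2 (+1); matched 3.
Augmenting path W4→J4 (+1); matched 4.
Augmenting path W5→J5 (+1); matched 5.
Augmenting path W6→J4→W4→J7 (+1); matched 6.
No augmenting path remains; maximum matching = 6.
König certificate: {W1, W2, W4, W5, J2, J4} is a vertex cover of size 6 (every listed pair touches it), so no matching can be larger.

6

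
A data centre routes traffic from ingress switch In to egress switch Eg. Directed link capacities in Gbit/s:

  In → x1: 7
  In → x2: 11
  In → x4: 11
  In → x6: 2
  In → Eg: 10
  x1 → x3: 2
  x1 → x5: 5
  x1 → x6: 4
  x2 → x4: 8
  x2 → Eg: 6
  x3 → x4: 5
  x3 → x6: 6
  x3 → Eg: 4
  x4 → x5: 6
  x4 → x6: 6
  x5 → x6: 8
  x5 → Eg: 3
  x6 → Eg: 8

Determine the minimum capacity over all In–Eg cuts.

Augment In→Eg: bottleneck 10, flow now 10.
Augment In→x2→Eg: bottleneck 6, flow now 16.
Augment In→x6→Eg: bottleneck 2, flow now 18.
Augment In→x1→x3→Eg: bottleneck 2, flow now 20.
Augment In→x1→x5→Eg: bottleneck 3, flow now 23.
Augment In→x1→x6→Eg: bottleneck 2, flow now 25.
Augment In→x4→x6→Eg: bottleneck 4, flow now 29.
No augmenting path remains; maximum flow = 29.
By max-flow min-cut, the minimum cut capacity equals the max flow.
In the residual graph, reachable from In: {In, x1, x2, x4, x5, x6}.
Min-cut edges: In→Eg (10), x1→x3 (2), x2→Eg (6), x5→Eg (3), x6→Eg (8); capacity 10 + 2 + 6 + 3 + 8 = 29.

29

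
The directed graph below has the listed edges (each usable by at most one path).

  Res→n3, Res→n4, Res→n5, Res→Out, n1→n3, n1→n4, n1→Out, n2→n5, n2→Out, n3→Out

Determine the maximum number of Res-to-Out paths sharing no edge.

Assign every edge capacity 1; by Menger, the answer equals the max flow.
Path Res→Out (+1); total 1.
Path Res→n3→Out (+1); total 2.
No residual Res→Out path; max flow = 2.
Certifying cut of size 2: {Res→Out, Res→n3}.

2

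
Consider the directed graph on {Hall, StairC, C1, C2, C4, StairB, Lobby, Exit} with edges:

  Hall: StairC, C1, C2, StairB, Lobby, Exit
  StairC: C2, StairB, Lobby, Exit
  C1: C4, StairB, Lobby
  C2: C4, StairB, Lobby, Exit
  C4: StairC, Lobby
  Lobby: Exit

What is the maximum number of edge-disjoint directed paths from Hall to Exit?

Assign every edge capacity 1; by Menger, the answer equals the max flow.
Path Hall→Exit (+1); total 1.
Path Hall→StairC→Exit (+1); total 2.
Path Hall→C2→Exit (+1); total 3.
Path Hall→Lobby→Exit (+1); total 4.
No residual Hall→Exit path; max flow = 4.
Certifying cut of size 4: {C2→Exit, Hall→Exit, Lobby→Exit, StairC→Exit}.

4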